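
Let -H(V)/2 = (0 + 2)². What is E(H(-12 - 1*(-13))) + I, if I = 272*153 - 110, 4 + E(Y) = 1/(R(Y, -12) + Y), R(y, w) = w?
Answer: 830039/20 ≈ 41502.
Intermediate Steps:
H(V) = -8 (H(V) = -2*(0 + 2)² = -2*2² = -2*4 = -8)
E(Y) = -4 + 1/(-12 + Y)
I = 41506 (I = 41616 - 110 = 41506)
E(H(-12 - 1*(-13))) + I = (49 - 4*(-8))/(-12 - 8) + 41506 = (49 + 32)/(-20) + 41506 = -1/20*81 + 41506 = -81/20 + 41506 = 830039/20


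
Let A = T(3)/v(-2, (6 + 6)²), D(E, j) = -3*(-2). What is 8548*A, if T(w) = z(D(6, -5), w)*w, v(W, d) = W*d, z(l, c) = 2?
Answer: -2137/12 ≈ -178.08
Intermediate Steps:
D(E, j) = 6
T(w) = 2*w
A = -1/48 (A = (2*3)/((-2*(6 + 6)²)) = 6/((-2*12²)) = 6/((-2*144)) = 6/(-288) = 6*(-1/288) = -1/48 ≈ -0.020833)
8548*A = 8548*(-1/48) = -2137/12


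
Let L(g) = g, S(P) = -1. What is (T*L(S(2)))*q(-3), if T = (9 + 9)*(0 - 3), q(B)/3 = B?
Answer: -486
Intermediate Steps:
q(B) = 3*B
T = -54 (T = 18*(-3) = -54)
(T*L(S(2)))*q(-3) = (-54*(-1))*(3*(-3)) = 54*(-9) = -486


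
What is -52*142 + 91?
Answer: -7293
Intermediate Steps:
-52*142 + 91 = -7384 + 91 = -7293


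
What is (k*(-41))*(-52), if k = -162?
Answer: -345384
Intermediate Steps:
(k*(-41))*(-52) = -162*(-41)*(-52) = 6642*(-52) = -345384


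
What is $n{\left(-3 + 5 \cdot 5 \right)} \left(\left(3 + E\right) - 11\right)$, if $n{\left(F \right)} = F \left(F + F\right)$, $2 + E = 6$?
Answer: $-3872$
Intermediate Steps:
$E = 4$ ($E = -2 + 6 = 4$)
$n{\left(F \right)} = 2 F^{2}$ ($n{\left(F \right)} = F 2 F = 2 F^{2}$)
$n{\left(-3 + 5 \cdot 5 \right)} \left(\left(3 + E\right) - 11\right) = 2 \left(-3 + 5 \cdot 5\right)^{2} \left(\left(3 + 4\right) - 11\right) = 2 \left(-3 + 25\right)^{2} \left(7 - 11\right) = 2 \cdot 22^{2} \left(-4\right) = 2 \cdot 484 \left(-4\right) = 968 \left(-4\right) = -3872$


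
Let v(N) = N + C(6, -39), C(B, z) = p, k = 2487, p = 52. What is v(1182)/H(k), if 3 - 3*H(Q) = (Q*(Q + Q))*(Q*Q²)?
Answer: -1234/63428971196094137 ≈ -1.9455e-14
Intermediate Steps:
C(B, z) = 52
v(N) = 52 + N (v(N) = N + 52 = 52 + N)
H(Q) = 1 - 2*Q⁵/3 (H(Q) = 1 - Q*(Q + Q)*Q*Q²/3 = 1 - Q*(2*Q)*Q³/3 = 1 - 2*Q²*Q³/3 = 1 - 2*Q⁵/3)
v(1182)/H(k) = (52 + 1182)/(1 - ⅔*2487⁵) = 1234/(1 - ⅔*95143456794141207) = 1234/(1 - 63428971196094138) = 1234/(-63428971196094137) = 1234*(-1/63428971196094137) = -1234/63428971196094137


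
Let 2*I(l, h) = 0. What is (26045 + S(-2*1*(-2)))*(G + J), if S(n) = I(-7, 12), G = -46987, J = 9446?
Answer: -977755345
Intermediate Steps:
I(l, h) = 0 (I(l, h) = (1/2)*0 = 0)
S(n) = 0
(26045 + S(-2*1*(-2)))*(G + J) = (26045 + 0)*(-46987 + 9446) = 26045*(-37541) = -977755345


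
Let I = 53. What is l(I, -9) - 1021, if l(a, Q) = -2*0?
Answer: -1021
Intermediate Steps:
l(a, Q) = 0
l(I, -9) - 1021 = 0 - 1021 = -1021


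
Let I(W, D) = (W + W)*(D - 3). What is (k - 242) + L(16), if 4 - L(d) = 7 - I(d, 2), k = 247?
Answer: -30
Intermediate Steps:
I(W, D) = 2*W*(-3 + D) (I(W, D) = (2*W)*(-3 + D) = 2*W*(-3 + D))
L(d) = -3 - 2*d (L(d) = 4 - (7 - 2*d*(-3 + 2)) = 4 - (7 - 2*d*(-1)) = 4 - (7 - (-2)*d) = 4 - (7 + 2*d) = 4 + (-7 - 2*d) = -3 - 2*d)
(k - 242) + L(16) = (247 - 242) + (-3 - 2*16) = 5 + (-3 - 32) = 5 - 35 = -30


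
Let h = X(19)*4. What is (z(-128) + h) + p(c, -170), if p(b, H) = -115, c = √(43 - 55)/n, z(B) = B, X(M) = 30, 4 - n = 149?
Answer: -123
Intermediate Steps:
n = -145 (n = 4 - 1*149 = 4 - 149 = -145)
c = -2*I*√3/145 (c = √(43 - 55)/(-145) = √(-12)*(-1/145) = (2*I*√3)*(-1/145) = -2*I*√3/145 ≈ -0.02389*I)
h = 120 (h = 30*4 = 120)
(z(-128) + h) + p(c, -170) = (-128 + 120) - 115 = -8 - 115 = -123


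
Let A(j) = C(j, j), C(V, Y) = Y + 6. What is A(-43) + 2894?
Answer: 2857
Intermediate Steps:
C(V, Y) = 6 + Y
A(j) = 6 + j
A(-43) + 2894 = (6 - 43) + 2894 = -37 + 2894 = 2857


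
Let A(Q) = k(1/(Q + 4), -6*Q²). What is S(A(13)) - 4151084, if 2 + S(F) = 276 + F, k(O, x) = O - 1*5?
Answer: -70563854/17 ≈ -4.1508e+6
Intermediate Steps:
k(O, x) = -5 + O (k(O, x) = O - 5 = -5 + O)
A(Q) = -5 + 1/(4 + Q) (A(Q) = -5 + 1/(Q + 4) = -5 + 1/(4 + Q))
S(F) = 274 + F (S(F) = -2 + (276 + F) = 274 + F)
S(A(13)) - 4151084 = (274 + (-19 - 5*13)/(4 + 13)) - 4151084 = (274 + (-19 - 65)/17) - 4151084 = (274 + (1/17)*(-84)) - 4151084 = (274 - 84/17) - 4151084 = 4574/17 - 4151084 = -70563854/17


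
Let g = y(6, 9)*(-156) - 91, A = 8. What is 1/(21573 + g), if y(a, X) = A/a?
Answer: 1/21274 ≈ 4.7006e-5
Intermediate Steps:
y(a, X) = 8/a
g = -299 (g = (8/6)*(-156) - 91 = (8*(⅙))*(-156) - 91 = (4/3)*(-156) - 91 = -208 - 91 = -299)
1/(21573 + g) = 1/(21573 - 299) = 1/21274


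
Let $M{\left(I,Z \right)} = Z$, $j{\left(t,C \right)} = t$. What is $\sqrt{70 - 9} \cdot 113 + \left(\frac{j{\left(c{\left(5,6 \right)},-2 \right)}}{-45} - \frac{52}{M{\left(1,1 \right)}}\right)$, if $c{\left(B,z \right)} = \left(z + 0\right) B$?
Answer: $- \frac{158}{3} + 113 \sqrt{61} \approx 829.89$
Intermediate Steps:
$c{\left(B,z \right)} = B z$ ($c{\left(B,z \right)} = z B = B z$)
$\sqrt{70 - 9} \cdot 113 + \left(\frac{j{\left(c{\left(5,6 \right)},-2 \right)}}{-45} - \frac{52}{M{\left(1,1 \right)}}\right) = \sqrt{70 - 9} \cdot 113 - \left(52 - \frac{5 \cdot 6}{-45}\right) = \sqrt{61} \cdot 113 + \left(30 \left(- \frac{1}{45}\right) - 52\right) = 113 \sqrt{61} - \frac{158}{3} = - \frac{158}{3} + 113 \sqrt{61}$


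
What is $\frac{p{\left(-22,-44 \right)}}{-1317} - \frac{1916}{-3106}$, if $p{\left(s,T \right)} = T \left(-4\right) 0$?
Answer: $\frac{958}{1553} \approx 0.61687$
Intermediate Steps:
$p{\left(s,T \right)} = 0$ ($p{\left(s,T \right)} = - 4 T 0 = 0$)
$\frac{p{\left(-22,-44 \right)}}{-1317} - \frac{1916}{-3106} = \frac{0}{-1317} - \frac{1916}{-3106} = 0 \left(- \frac{1}{1317}\right) - - \frac{958}{1553} = 0 + \frac{958}{1553} = \frac{958}{1553}$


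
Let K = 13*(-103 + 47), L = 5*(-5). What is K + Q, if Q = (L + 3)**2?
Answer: -244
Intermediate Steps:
L = -25
K = -728 (K = 13*(-56) = -728)
Q = 484 (Q = (-25 + 3)**2 = (-22)**2 = 484)
K + Q = -728 + 484 = -244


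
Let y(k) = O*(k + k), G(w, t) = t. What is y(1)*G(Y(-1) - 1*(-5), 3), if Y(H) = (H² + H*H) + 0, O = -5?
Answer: -30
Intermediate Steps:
Y(H) = 2*H² (Y(H) = (H² + H²) + 0 = 2*H² + 0 = 2*H²)
y(k) = -10*k (y(k) = -5*(k + k) = -10*k)
y(1)*G(Y(-1) - 1*(-5), 3) = -10*1*3 = -10*3 = -30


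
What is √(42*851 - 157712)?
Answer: I*√121970 ≈ 349.24*I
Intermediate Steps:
√(42*851 - 157712) = √(35742 - 157712) = √(-121970) = I*√121970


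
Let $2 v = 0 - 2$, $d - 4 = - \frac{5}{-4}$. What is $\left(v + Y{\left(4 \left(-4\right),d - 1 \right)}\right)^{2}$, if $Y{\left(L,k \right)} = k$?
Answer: $\frac{169}{16} \approx 10.563$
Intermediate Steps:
$d = \frac{21}{4}$ ($d = 4 - \frac{5}{-4} = 4 - - \frac{5}{4} = 4 + \frac{5}{4} = \frac{21}{4} \approx 5.25$)
$v = -1$ ($v = \frac{0 - 2}{2} = \frac{1}{2} \left(-2\right) = -1$)
$\left(v + Y{\left(4 \left(-4\right),d - 1 \right)}\right)^{2} = \left(-1 + \left(\frac{21}{4} - 1\right)\right)^{2} = \left(-1 + \frac{17}{4}\right)^{2} = \left(\frac{13}{4}\right)^{2} = \frac{169}{16}$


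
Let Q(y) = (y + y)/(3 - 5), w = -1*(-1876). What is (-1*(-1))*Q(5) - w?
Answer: -1881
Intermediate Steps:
w = 1876
Q(y) = -y (Q(y) = (2*y)/(-2) = (2*y)*(-½) = -y)
(-1*(-1))*Q(5) - w = (-1*(-1))*(-1*5) - 1*1876 = 1*(-5) - 1876 = -5 - 1876 = -1881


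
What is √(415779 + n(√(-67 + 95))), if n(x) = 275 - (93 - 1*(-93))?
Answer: 2*√103967 ≈ 644.88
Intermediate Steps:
n(x) = 89 (n(x) = 275 - (93 + 93) = 275 - 1*186 = 275 - 186 = 89)
√(415779 + n(√(-67 + 95))) = √(415779 + 89) = √415868 = 2*√103967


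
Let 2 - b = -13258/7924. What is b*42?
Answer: 43659/283 ≈ 154.27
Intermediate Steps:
b = 2079/566 (b = 2 - (-13258)/7924 = 2 - 1*(-947/566) = 2 + 947/566 = 2079/566 ≈ 3.6731)
b*42 = (2079/566)*42 = 43659/283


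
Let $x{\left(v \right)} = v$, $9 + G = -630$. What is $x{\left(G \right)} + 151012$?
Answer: $150373$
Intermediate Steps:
$G = -639$ ($G = -9 - 630 = -639$)
$x{\left(G \right)} + 151012 = -639 + 151012 = 150373$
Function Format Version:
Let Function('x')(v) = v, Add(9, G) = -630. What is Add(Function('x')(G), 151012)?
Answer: 150373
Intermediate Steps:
G = -639 (G = Add(-9, -630) = -639)
Add(Function('x')(G), 151012) = Add(-639, 151012) = 150373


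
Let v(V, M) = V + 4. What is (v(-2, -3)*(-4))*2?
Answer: -16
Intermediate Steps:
v(V, M) = 4 + V
(v(-2, -3)*(-4))*2 = ((4 - 2)*(-4))*2 = (2*(-4))*2 = -8*2 = -16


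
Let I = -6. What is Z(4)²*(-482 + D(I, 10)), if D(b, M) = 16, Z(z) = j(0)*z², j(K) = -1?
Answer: -119296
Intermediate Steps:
Z(z) = -z²
Z(4)²*(-482 + D(I, 10)) = (-1*4²)²*(-482 + 16) = (-1*16)²*(-466) = (-16)²*(-466) = 256*(-466) = -119296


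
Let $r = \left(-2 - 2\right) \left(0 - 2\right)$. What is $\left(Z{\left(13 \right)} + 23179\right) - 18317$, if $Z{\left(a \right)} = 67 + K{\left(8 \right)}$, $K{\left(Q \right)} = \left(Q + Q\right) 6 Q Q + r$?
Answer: $11081$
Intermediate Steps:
$r = 8$ ($r = \left(-4\right) \left(-2\right) = 8$)
$K{\left(Q \right)} = 8 + 12 Q^{3}$ ($K{\left(Q \right)} = \left(Q + Q\right) 6 Q Q + 8 = 2 Q 6 Q Q + 8 = 12 Q^{2} Q + 8 = 12 Q^{3} + 8 = 8 + 12 Q^{3}$)
$Z{\left(a \right)} = 6219$ ($Z{\left(a \right)} = 67 + \left(8 + 12 \cdot 8^{3}\right) = 67 + \left(8 + 12 \cdot 512\right) = 67 + \left(8 + 6144\right) = 67 + 6152 = 6219$)
$\left(Z{\left(13 \right)} + 23179\right) - 18317 = \left(6219 + 23179\right) - 18317 = 29398 - 18317 = 11081$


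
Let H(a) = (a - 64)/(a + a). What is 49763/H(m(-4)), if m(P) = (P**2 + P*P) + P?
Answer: -696682/9 ≈ -77409.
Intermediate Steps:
m(P) = P + 2*P**2 (m(P) = (P**2 + P**2) + P = 2*P**2 + P = P + 2*P**2)
H(a) = (-64 + a)/(2*a) (H(a) = (-64 + a)/((2*a)) = (-64 + a)*(1/(2*a)) = (-64 + a)/(2*a))
49763/H(m(-4)) = 49763/(((-64 - 4*(1 + 2*(-4)))/(2*((-4*(1 + 2*(-4))))))) = 49763/(((-64 - 4*(1 - 8))/(2*((-4*(1 - 8)))))) = 49763/(((-64 - 4*(-7))/(2*((-4*(-7)))))) = 49763/(((1/2)*(-64 + 28)/28)) = 49763/(((1/2)*(1/28)*(-36))) = 49763/(-9/14) = 49763*(-14/9) = -696682/9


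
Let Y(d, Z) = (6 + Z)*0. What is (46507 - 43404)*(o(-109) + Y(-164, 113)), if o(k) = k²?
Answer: 36866743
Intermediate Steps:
Y(d, Z) = 0
(46507 - 43404)*(o(-109) + Y(-164, 113)) = (46507 - 43404)*((-109)² + 0) = 3103*(11881 + 0) = 3103*11881 = 36866743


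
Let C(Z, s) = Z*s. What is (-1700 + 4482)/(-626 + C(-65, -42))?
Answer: 1391/1052 ≈ 1.3222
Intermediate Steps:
(-1700 + 4482)/(-626 + C(-65, -42)) = (-1700 + 4482)/(-626 - 65*(-42)) = 2782/(-626 + 2730) = 2782/2104 = 2782*(1/2104) = 1391/1052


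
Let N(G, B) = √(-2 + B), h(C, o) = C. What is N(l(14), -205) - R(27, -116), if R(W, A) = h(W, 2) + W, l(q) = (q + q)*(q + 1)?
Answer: -54 + 3*I*√23 ≈ -54.0 + 14.387*I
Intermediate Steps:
l(q) = 2*q*(1 + q) (l(q) = (2*q)*(1 + q) = 2*q*(1 + q))
R(W, A) = 2*W (R(W, A) = W + W = 2*W)
N(l(14), -205) - R(27, -116) = √(-2 - 205) - 2*27 = √(-207) - 1*54 = 3*I*√23 - 54 = -54 + 3*I*√23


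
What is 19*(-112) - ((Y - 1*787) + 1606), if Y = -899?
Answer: -2048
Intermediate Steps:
19*(-112) - ((Y - 1*787) + 1606) = 19*(-112) - ((-899 - 1*787) + 1606) = -2128 - ((-899 - 787) + 1606) = -2128 - (-1686 + 1606) = -2128 - 1*(-80) = -2128 + 80 = -2048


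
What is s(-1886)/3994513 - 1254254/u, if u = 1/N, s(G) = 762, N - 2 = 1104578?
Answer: -5534093712432222398/3994513 ≈ -1.3854e+12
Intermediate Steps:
N = 1104580 (N = 2 + 1104578 = 1104580)
u = 1/1104580 ≈ 9.0532e-7
s(-1886)/3994513 - 1254254/u = 762/3994513 - 1254254/1/1104580 = 762*(1/3994513) - 1254254*1104580 = 762/3994513 - 1385423883320 = -5534093712432222398/3994513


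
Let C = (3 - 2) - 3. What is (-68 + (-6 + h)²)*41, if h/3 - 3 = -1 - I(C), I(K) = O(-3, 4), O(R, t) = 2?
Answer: -1312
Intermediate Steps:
C = -2 (C = 1 - 3 = -2)
I(K) = 2
h = 0 (h = 9 + 3*(-1 - 1*2) = 9 + 3*(-1 - 2) = 9 + 3*(-3) = 9 - 9 = 0)
(-68 + (-6 + h)²)*41 = (-68 + (-6 + 0)²)*41 = (-68 + (-6)²)*41 = (-68 + 36)*41 = -32*41 = -1312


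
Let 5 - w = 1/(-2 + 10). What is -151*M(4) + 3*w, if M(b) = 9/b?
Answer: -2601/8 ≈ -325.13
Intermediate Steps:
w = 39/8 (w = 5 - 1/(-2 + 10) = 5 - 1/8 = 5 - 1*⅛ = 5 - ⅛ = 39/8 ≈ 4.8750)
-151*M(4) + 3*w = -1359/4 + 3*(39/8) = -1359/4 + 117/8 = -2601/8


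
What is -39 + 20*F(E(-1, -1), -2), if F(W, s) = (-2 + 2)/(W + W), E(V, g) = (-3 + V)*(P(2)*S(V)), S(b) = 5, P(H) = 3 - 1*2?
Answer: -39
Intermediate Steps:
P(H) = 1 (P(H) = 3 - 2 = 1)
E(V, g) = -15 + 5*V (E(V, g) = (-3 + V)*(1*5) = (-3 + V)*5 = -15 + 5*V)
F(W, s) = 0 (F(W, s) = 0/((2*W)) = 0*(1/(2*W)) = 0)
-39 + 20*F(E(-1, -1), -2) = -39 + 20*0 = -39 + 0 = -39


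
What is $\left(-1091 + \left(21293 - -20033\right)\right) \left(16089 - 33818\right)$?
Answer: $-713326315$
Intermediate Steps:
$\left(-1091 + \left(21293 - -20033\right)\right) \left(16089 - 33818\right) = \left(-1091 + \left(21293 + 20033\right)\right) \left(-17729\right) = \left(-1091 + 41326\right) \left(-17729\right) = 40235 \left(-17729\right) = -713326315$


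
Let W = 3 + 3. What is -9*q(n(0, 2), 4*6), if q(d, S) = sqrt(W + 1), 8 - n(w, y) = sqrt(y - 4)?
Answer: -9*sqrt(7) ≈ -23.812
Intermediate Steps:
W = 6
n(w, y) = 8 - sqrt(-4 + y) (n(w, y) = 8 - sqrt(y - 4) = 8 - sqrt(-4 + y))
q(d, S) = sqrt(7) (q(d, S) = sqrt(6 + 1) = sqrt(7))
-9*q(n(0, 2), 4*6) = -9*sqrt(7)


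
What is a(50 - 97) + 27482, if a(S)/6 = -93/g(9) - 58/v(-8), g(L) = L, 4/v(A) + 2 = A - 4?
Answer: 28638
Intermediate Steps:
v(A) = 4/(-6 + A) (v(A) = 4/(-2 + (A - 4)) = 4/(-2 + (-4 + A)) = 4/(-6 + A))
a(S) = 1156 (a(S) = 6*(-93/9 - 58/(4/(-6 - 8))) = 6*(-93*⅑ - 58/(4/(-14))) = 6*(-31/3 - 58/(4*(-1/14))) = 6*(-31/3 - 58/(-2/7)) = 6*(-31/3 - 58*(-7/2)) = 6*(-31/3 + 203) = 6*(578/3) = 1156)
a(50 - 97) + 27482 = 1156 + 27482 = 28638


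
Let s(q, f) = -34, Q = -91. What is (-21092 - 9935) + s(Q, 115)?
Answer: -31061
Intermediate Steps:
(-21092 - 9935) + s(Q, 115) = (-21092 - 9935) - 34 = -31027 - 34 = -31061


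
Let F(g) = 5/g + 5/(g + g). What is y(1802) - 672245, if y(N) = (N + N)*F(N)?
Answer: -672230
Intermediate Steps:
F(g) = 15/(2*g) (F(g) = 5/g + 5/((2*g)) = 5/g + 5*(1/(2*g)) = 5/g + 5/(2*g) = 15/(2*g))
y(N) = 15 (y(N) = (N + N)*(15/(2*N)) = (2*N)*(15/(2*N)) = 15)
y(1802) - 672245 = 15 - 672245 = -672230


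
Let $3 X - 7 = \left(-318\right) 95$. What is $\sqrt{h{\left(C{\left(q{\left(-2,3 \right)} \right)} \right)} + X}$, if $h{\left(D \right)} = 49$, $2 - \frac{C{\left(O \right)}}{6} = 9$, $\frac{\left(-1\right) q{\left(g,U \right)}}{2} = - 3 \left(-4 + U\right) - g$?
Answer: $\frac{34 i \sqrt{78}}{3} \approx 100.09 i$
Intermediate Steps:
$q{\left(g,U \right)} = -24 + 2 g + 6 U$ ($q{\left(g,U \right)} = - 2 \left(- 3 \left(-4 + U\right) - g\right) = - 2 \left(\left(12 - 3 U\right) - g\right) = - 2 \left(12 - g - 3 U\right) = -24 + 2 g + 6 U$)
$C{\left(O \right)} = -42$ ($C{\left(O \right)} = 12 - 54 = -42$)
$X = - \frac{30203}{3}$ ($X = \frac{7}{3} + \frac{\left(-318\right) 95}{3} = \frac{7}{3} + \frac{1}{3} \left(-30210\right) = \frac{7}{3} - 10070 = - \frac{30203}{3} \approx -10068.0$)
$\sqrt{h{\left(C{\left(q{\left(-2,3 \right)} \right)} \right)} + X} = \sqrt{49 - \frac{30203}{3}} = \sqrt{- \frac{30056}{3}} = \frac{34 i \sqrt{78}}{3}$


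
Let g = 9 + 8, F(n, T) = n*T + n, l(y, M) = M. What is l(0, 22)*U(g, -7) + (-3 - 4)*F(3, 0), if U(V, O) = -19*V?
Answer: -7127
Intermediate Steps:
F(n, T) = n + T*n (F(n, T) = T*n + n = n + T*n)
g = 17
l(0, 22)*U(g, -7) + (-3 - 4)*F(3, 0) = 22*(-19*17) + (-3 - 4)*(3*(1 + 0)) = 22*(-323) - 21 = -7106 - 7*3 = -7106 - 21 = -7127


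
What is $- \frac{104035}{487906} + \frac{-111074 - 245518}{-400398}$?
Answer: $\frac{22054661737}{32559431098} \approx 0.67737$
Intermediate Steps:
$- \frac{104035}{487906} + \frac{-111074 - 245518}{-400398} = \left(-104035\right) \frac{1}{487906} + \left(-111074 - 245518\right) \left(- \frac{1}{400398}\right) = - \frac{104035}{487906} - - \frac{59432}{66733} = - \frac{104035}{487906} + \frac{59432}{66733} = \frac{22054661737}{32559431098}$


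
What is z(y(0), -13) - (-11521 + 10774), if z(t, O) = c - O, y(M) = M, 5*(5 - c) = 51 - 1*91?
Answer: 773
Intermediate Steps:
c = 13 (c = 5 - (51 - 1*91)/5 = 5 - (51 - 91)/5 = 5 - ⅕*(-40) = 5 + 8 = 13)
z(t, O) = 13 - O
z(y(0), -13) - (-11521 + 10774) = (13 - 1*(-13)) - (-11521 + 10774) = (13 + 13) - 1*(-747) = 26 + 747 = 773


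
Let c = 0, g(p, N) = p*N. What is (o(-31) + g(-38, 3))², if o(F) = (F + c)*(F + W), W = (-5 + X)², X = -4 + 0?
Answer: 2768896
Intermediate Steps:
g(p, N) = N*p
X = -4
W = 81 (W = (-5 - 4)² = (-9)² = 81)
o(F) = F*(81 + F) (o(F) = (F + 0)*(F + 81) = F*(81 + F))
(o(-31) + g(-38, 3))² = (-31*(81 - 31) + 3*(-38))² = (-31*50 - 114)² = (-1550 - 114)² = (-1664)² = 2768896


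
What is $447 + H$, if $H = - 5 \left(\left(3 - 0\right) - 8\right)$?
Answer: $472$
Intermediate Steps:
$H = 25$ ($H = - 5 \left(\left(3 + 0\right) - 8\right) = - 5 \left(3 - 8\right) = \left(-5\right) \left(-5\right) = 25$)
$447 + H = 447 + 25 = 472$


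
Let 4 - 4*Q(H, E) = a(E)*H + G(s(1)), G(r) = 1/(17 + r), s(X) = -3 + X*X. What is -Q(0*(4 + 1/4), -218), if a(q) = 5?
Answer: -59/60 ≈ -0.98333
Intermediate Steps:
s(X) = -3 + X**2
Q(H, E) = 59/60 - 5*H/4 (Q(H, E) = 1 - (5*H + 1/(17 + (-3 + 1**2)))/4 = 1 - (5*H + 1/(17 + (-3 + 1)))/4 = 1 - (5*H + 1/(17 - 2))/4 = 1 - (5*H + 1/15)/4 = 1 - (1/15 + 5*H)/4 = 1 + (-1/60 - 5*H/4) = 59/60 - 5*H/4)
-Q(0*(4 + 1/4), -218) = -(59/60 - 0*(4 + 1/4)) = -(59/60 - 0*17/4) = -(59/60 - 5/4*0) = -(59/60 + 0) = -1*59/60 = -59/60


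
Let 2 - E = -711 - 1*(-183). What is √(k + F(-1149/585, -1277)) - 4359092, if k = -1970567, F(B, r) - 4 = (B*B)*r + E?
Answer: -4359092 + I*√75097826678/195 ≈ -4.3591e+6 + 1405.3*I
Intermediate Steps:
E = 530 (E = 2 - (-711 - 1*(-183)) = 2 - (-711 + 183) = 2 - 1*(-528) = 2 + 528 = 530)
F(B, r) = 534 + r*B² (F(B, r) = 4 + ((B*B)*r + 530) = 4 + (B²*r + 530) = 4 + (r*B² + 530) = 4 + (530 + r*B²) = 534 + r*B²)
√(k + F(-1149/585, -1277)) - 4359092 = √(-1970567 + (534 - 1277*(-1149/585)²)) - 4359092 = √(-1970567 + (534 - 1277*(-1149*1/585)²)) - 4359092 = √(-1970567 + (534 - 1277*(-383/195)²)) - 4359092 = √(-1970567 + (534 - 1277*146689/38025)) - 4359092 = √(-1970567 + (534 - 187321853/38025)) - 4359092 = √(-1970567 - 167016503/38025) - 4359092 = √(-75097826678/38025) - 4359092 = I*√75097826678/195 - 4359092 = -4359092 + I*√75097826678/195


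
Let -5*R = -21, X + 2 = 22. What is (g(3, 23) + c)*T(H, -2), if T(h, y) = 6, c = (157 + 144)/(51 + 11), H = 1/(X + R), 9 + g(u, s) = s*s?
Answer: 97623/31 ≈ 3149.1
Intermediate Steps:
X = 20 (X = -2 + 22 = 20)
R = 21/5 (R = -⅕*(-21) = 21/5 ≈ 4.2000)
g(u, s) = -9 + s² (g(u, s) = -9 + s*s = -9 + s²)
H = 5/121 (H = 1/(20 + 21/5) = 1/(121/5) = 5/121 ≈ 0.041322)
c = 301/62 ≈ 4.8548
(g(3, 23) + c)*T(H, -2) = ((-9 + 23²) + 301/62)*6 = ((-9 + 529) + 301/62)*6 = (520 + 301/62)*6 = (32541/62)*6 = 97623/31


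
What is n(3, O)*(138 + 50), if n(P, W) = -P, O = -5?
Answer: -564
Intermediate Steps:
n(3, O)*(138 + 50) = (-1*3)*(138 + 50) = -3*188 = -564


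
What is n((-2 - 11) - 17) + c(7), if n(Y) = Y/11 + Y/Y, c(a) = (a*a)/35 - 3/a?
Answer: -291/385 ≈ -0.75584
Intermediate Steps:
c(a) = -3/a + a²/35 (c(a) = a²*(1/35) - 3/a = a²/35 - 3/a = -3/a + a²/35)
n(Y) = 1 + Y/11 (n(Y) = Y*(1/11) + 1 = Y/11 + 1 = 1 + Y/11)
n((-2 - 11) - 17) + c(7) = (1 + ((-2 - 11) - 17)/11) + (1/35)*(-105 + 7³)/7 = (1 + (-13 - 17)/11) + (1/35)*(⅐)*(-105 + 343) = (1 + (1/11)*(-30)) + (1/35)*(⅐)*238 = (1 - 30/11) + 34/35 = -19/11 + 34/35 = -291/385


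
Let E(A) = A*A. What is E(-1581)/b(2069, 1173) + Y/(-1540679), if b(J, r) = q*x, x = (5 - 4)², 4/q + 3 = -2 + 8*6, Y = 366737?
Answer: 23656272519367/880388 ≈ 2.6870e+7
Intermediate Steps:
E(A) = A²
q = 4/43 (q = 4/(-3 + (-2 + 8*6)) = 4/(-3 + (-2 + 48)) = 4/(-3 + 46) = 4/43 ≈ 0.093023)
x = 1 (x = 1² = 1)
b(J, r) = 4/43 (b(J, r) = (4/43)*1 = 4/43)
E(-1581)/b(2069, 1173) + Y/(-1540679) = (-1581)²/(4/43) + 366737/(-1540679) = 2499561*(43/4) + 366737*(-1/1540679) = 107481123/4 - 52391/220097 = 23656272519367/880388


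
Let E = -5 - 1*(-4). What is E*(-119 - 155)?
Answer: 274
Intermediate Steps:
E = -1 (E = -5 + 4 = -1)
E*(-119 - 155) = -(-119 - 155) = -1*(-274) = 274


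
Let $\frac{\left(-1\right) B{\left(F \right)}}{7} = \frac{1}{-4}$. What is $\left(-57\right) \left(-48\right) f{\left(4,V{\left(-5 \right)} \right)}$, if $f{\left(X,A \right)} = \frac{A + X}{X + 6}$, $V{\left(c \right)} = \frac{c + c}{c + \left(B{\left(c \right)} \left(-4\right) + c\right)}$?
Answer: $\frac{106704}{85} \approx 1255.3$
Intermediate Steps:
$B{\left(F \right)} = \frac{7}{4}$ ($B{\left(F \right)} = - \frac{7}{-4} = \left(-7\right) \left(- \frac{1}{4}\right) = \frac{7}{4}$)
$V{\left(c \right)} = \frac{2 c}{-7 + 2 c}$ ($V{\left(c \right)} = \frac{c + c}{c + \left(\frac{7}{4} \left(-4\right) + c\right)} = \frac{2 c}{c + \left(-7 + c\right)} = \frac{2 c}{-7 + 2 c}$)
$f{\left(X,A \right)} = \frac{A + X}{6 + X}$
$\left(-57\right) \left(-48\right) f{\left(4,V{\left(-5 \right)} \right)} = \left(-57\right) \left(-48\right) \frac{2 \left(-5\right) \frac{1}{-7 + 2 \left(-5\right)} + 4}{6 + 4} = 2736 \frac{2 \left(-5\right) \frac{1}{-7 - 10} + 4}{10} = 2736 \frac{2 \left(-5\right) \frac{1}{-17} + 4}{10} = 2736 \frac{2 \left(-5\right) \left(- \frac{1}{17}\right) + 4}{10} = 2736 \frac{\frac{10}{17} + 4}{10} = 2736 \cdot \frac{1}{10} \cdot \frac{78}{17} = 2736 \cdot \frac{39}{85} = \frac{106704}{85}$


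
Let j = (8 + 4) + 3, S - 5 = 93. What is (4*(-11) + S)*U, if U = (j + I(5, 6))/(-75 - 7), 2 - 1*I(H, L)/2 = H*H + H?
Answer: 27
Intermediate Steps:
S = 98 (S = 5 + 93 = 98)
j = 15 (j = 12 + 3 = 15)
I(H, L) = 4 - 2*H - 2*H² (I(H, L) = 4 - 2*(H*H + H) = 4 - 2*(H² + H) = 4 - 2*(H + H²) = 4 + (-2*H - 2*H²) = 4 - 2*H - 2*H²)
U = ½ (U = (15 + (4 - 2*5 - 2*5²))/(-75 - 7) = (15 + (4 - 10 - 2*25))/(-82) = (15 + (4 - 10 - 50))*(-1/82) = (15 - 56)*(-1/82) = -41*(-1/82) = ½ ≈ 0.50000)
(4*(-11) + S)*U = (4*(-11) + 98)*(½) = (-44 + 98)*(½) = 54*(½) = 27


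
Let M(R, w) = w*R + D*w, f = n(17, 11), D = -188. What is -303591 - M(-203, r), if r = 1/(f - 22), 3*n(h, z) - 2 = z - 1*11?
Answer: -19430997/64 ≈ -3.0361e+5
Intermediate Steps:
n(h, z) = -3 + z/3 (n(h, z) = ⅔ + (z - 1*11)/3 = ⅔ + (z - 11)/3 = ⅔ + (-11 + z)/3 = ⅔ + (-11/3 + z/3) = -3 + z/3)
f = ⅔ (f = -3 + (⅓)*11 = -3 + 11/3 = ⅔ ≈ 0.66667)
r = -3/64 (r = 1/(⅔ - 22) = 1/(-64/3) = -3/64 ≈ -0.046875)
M(R, w) = -188*w + R*w (M(R, w) = w*R - 188*w = R*w - 188*w = -188*w + R*w)
-303591 - M(-203, r) = -303591 - (-3)*(-188 - 203)/64 = -303591 - (-3)*(-391)/64 = -303591 - 1*1173/64 = -303591 - 1173/64 = -19430997/64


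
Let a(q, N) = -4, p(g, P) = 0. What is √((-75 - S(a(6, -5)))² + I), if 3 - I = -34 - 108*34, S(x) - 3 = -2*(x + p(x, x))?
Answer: √11105 ≈ 105.38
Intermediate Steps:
S(x) = 3 - 2*x (S(x) = 3 - 2*(x + 0) = 3 - 2*x)
I = 3709 (I = 3 - (-34 - 108*34) = 3 - (-34 - 3672) = 3 - 1*(-3706) = 3 + 3706 = 3709)
√((-75 - S(a(6, -5)))² + I) = √((-75 - (3 - 2*(-4)))² + 3709) = √((-75 - (3 + 8))² + 3709) = √((-75 - 1*11)² + 3709) = √((-75 - 11)² + 3709) = √((-86)² + 3709) = √(7396 + 3709) = √11105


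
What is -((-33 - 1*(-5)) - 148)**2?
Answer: -30976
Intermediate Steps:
-((-33 - 1*(-5)) - 148)**2 = -((-33 + 5) - 148)**2 = -(-28 - 148)**2 = -1*(-176)**2 = -1*30976 = -30976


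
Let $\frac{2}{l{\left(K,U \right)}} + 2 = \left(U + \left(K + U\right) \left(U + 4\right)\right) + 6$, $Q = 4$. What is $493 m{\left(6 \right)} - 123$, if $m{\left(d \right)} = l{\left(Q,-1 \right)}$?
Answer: $- \frac{245}{6} \approx -40.833$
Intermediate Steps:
$l{\left(K,U \right)} = \frac{2}{4 + U + \left(4 + U\right) \left(K + U\right)}$ ($l{\left(K,U \right)} = \frac{2}{-2 + \left(\left(U + \left(K + U\right) \left(U + 4\right)\right) + 6\right)} = \frac{2}{-2 + \left(\left(U + \left(K + U\right) \left(4 + U\right)\right) + 6\right)} = \frac{2}{-2 + \left(\left(U + \left(4 + U\right) \left(K + U\right)\right) + 6\right)} = \frac{2}{-2 + \left(6 + U + \left(4 + U\right) \left(K + U\right)\right)} = \frac{2}{4 + U + \left(4 + U\right) \left(K + U\right)}$)
$m{\left(d \right)} = \frac{1}{6}$ ($m{\left(d \right)} = \frac{2}{4 + \left(-1\right)^{2} + 4 \cdot 4 + 5 \left(-1\right) + 4 \left(-1\right)} = \frac{2}{4 + 1 + 16 - 5 - 4} = \frac{2}{12} = 2 \cdot \frac{1}{12} = \frac{1}{6}$)
$493 m{\left(6 \right)} - 123 = 493 \cdot \frac{1}{6} - 123 = \frac{493}{6} - 123 = - \frac{245}{6}$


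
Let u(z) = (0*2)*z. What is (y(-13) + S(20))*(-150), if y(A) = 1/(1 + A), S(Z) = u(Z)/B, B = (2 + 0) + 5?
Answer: 25/2 ≈ 12.500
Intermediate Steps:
u(z) = 0 (u(z) = 0*z = 0)
B = 7 (B = 2 + 5 = 7)
S(Z) = 0 (S(Z) = 0/7 = 0*(1/7) = 0)
(y(-13) + S(20))*(-150) = (1/(1 - 13) + 0)*(-150) = (1/(-12) + 0)*(-150) = (-1/12 + 0)*(-150) = -1/12*(-150) = 25/2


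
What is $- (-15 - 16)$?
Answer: $31$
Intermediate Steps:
$- (-15 - 16) = \left(-1\right) \left(-31\right) = 31$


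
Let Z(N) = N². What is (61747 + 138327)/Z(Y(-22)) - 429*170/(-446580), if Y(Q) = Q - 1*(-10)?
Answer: 82740323/59544 ≈ 1389.6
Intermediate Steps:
Y(Q) = 10 + Q (Y(Q) = Q + 10 = 10 + Q)
(61747 + 138327)/Z(Y(-22)) - 429*170/(-446580) = (61747 + 138327)/((10 - 22)²) - 429*170/(-446580) = 200074/((-12)²) - 72930*(-1/446580) = 200074/144 + 2431/14886 = 200074*(1/144) + 2431/14886 = 100037/72 + 2431/14886 = 82740323/59544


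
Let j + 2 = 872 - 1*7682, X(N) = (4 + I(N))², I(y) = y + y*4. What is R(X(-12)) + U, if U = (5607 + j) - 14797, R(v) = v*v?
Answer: 9818494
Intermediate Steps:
I(y) = 5*y (I(y) = y + 4*y = 5*y)
X(N) = (4 + 5*N)²
j = -6812 (j = -2 + (872 - 1*7682) = -2 + (872 - 7682) = -2 - 6810 = -6812)
R(v) = v²
U = -16002 (U = (5607 - 6812) - 14797 = -1205 - 14797 = -16002)
R(X(-12)) + U = ((4 + 5*(-12))²)² - 16002 = ((4 - 60)²)² - 16002 = ((-56)²)² - 16002 = 3136² - 16002 = 9834496 - 16002 = 9818494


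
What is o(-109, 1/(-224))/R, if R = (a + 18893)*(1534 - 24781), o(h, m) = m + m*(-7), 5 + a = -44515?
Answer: 1/22241365776 ≈ 4.4961e-11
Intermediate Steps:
a = -44520 (a = -5 - 44515 = -44520)
o(h, m) = -6*m (o(h, m) = m - 7*m = -6*m)
R = 595750869 (R = (-44520 + 18893)*(1534 - 24781) = -25627*(-23247) = 595750869)
o(-109, 1/(-224))/R = -6/(-224)/595750869 = -6*(-1/224)*(1/595750869) = (3/112)*(1/595750869) = 1/22241365776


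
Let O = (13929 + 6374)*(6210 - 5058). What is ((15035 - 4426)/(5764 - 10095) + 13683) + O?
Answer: 101357252000/4331 ≈ 2.3403e+7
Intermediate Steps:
O = 23389056 (O = 20303*1152 = 23389056)
((15035 - 4426)/(5764 - 10095) + 13683) + O = ((15035 - 4426)/(5764 - 10095) + 13683) + 23389056 = (10609/(-4331) + 13683) + 23389056 = (10609*(-1/4331) + 13683) + 23389056 = (-10609/4331 + 13683) + 23389056 = 59250464/4331 + 23389056 = 101357252000/4331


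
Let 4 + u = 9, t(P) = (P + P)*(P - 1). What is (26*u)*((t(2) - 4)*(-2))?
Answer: 0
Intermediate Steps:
t(P) = 2*P*(-1 + P) (t(P) = (2*P)*(-1 + P) = 2*P*(-1 + P))
u = 5 (u = -4 + 9 = 5)
(26*u)*((t(2) - 4)*(-2)) = (26*5)*((2*2*(-1 + 2) - 4)*(-2)) = 130*((2*2*1 - 4)*(-2)) = 130*((4 - 4)*(-2)) = 130*(0*(-2)) = 130*0 = 0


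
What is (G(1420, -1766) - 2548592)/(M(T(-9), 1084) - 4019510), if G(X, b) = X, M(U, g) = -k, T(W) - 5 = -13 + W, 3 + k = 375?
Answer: 1273586/2009941 ≈ 0.63364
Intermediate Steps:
k = 372 (k = -3 + 375 = 372)
T(W) = -8 + W (T(W) = 5 + (-13 + W) = -8 + W)
M(U, g) = -372 (M(U, g) = -1*372 = -372)
(G(1420, -1766) - 2548592)/(M(T(-9), 1084) - 4019510) = (1420 - 2548592)/(-372 - 4019510) = -2547172/(-4019882) = -2547172*(-1/4019882) = 1273586/2009941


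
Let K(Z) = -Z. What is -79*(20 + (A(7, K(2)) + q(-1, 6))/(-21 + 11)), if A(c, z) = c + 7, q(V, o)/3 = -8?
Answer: -1659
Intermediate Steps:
q(V, o) = -24 (q(V, o) = 3*(-8) = -24)
A(c, z) = 7 + c
-79*(20 + (A(7, K(2)) + q(-1, 6))/(-21 + 11)) = -79*(20 + ((7 + 7) - 24)/(-21 + 11)) = -79*(20 + (14 - 24)/(-10)) = -79*(20 - 10*(-⅒)) = -79*(20 + 1) = -79*21 = -1659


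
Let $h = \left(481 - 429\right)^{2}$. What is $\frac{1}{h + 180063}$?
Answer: $\frac{1}{182767} \approx 5.4714 \cdot 10^{-6}$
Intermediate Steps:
$h = 2704$ ($h = 52^{2} = 2704$)
$\frac{1}{h + 180063} = \frac{1}{2704 + 180063} = \frac{1}{182767}$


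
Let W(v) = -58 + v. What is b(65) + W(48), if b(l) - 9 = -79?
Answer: -80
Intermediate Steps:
b(l) = -70 (b(l) = 9 - 79 = -70)
b(65) + W(48) = -70 + (-58 + 48) = -70 - 10 = -80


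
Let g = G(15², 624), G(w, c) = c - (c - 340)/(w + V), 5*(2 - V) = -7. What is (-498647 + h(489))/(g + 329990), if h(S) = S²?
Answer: -74094673/94389942 ≈ -0.78498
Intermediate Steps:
V = 17/5 (V = 2 - ⅕*(-7) = 2 + 7/5 = 17/5 ≈ 3.4000)
G(w, c) = c - (-340 + c)/(17/5 + w) (G(w, c) = c - (c - 340)/(w + 17/5) = c - (-340 + c)/(17/5 + w))
g = 355594/571 (g = (1700 + 12*624 + 5*624*15²)/(17 + 5*15²) = (1700 + 7488 + 5*624*225)/(17 + 5*225) = (1700 + 7488 + 702000)/(17 + 1125) = 711188/1142 = (1/1142)*711188 = 355594/571 ≈ 622.76)
(-498647 + h(489))/(g + 329990) = (-498647 + 489²)/(355594/571 + 329990) = (-498647 + 239121)/(188779884/571) = -259526*571/188779884 = -74094673/94389942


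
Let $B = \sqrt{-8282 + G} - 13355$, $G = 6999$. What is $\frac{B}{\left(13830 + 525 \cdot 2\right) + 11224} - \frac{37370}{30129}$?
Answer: $- \frac{1377879275}{786487416} + \frac{i \sqrt{1283}}{26104} \approx -1.7519 + 0.0013722 i$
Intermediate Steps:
$B = -13355 + i \sqrt{1283}$ ($B = \sqrt{-8282 + 6999} - 13355 = \sqrt{-1283} - 13355 = i \sqrt{1283} - 13355 = -13355 + i \sqrt{1283} \approx -13355.0 + 35.819 i$)
$\frac{B}{\left(13830 + 525 \cdot 2\right) + 11224} - \frac{37370}{30129} = \frac{-13355 + i \sqrt{1283}}{\left(13830 + 525 \cdot 2\right) + 11224} - \frac{37370}{30129} = \frac{-13355 + i \sqrt{1283}}{\left(13830 + 1050\right) + 11224} - \frac{37370}{30129} = \frac{-13355 + i \sqrt{1283}}{14880 + 11224} - \frac{37370}{30129} = \frac{-13355 + i \sqrt{1283}}{26104} - \frac{37370}{30129} = \left(-13355 + i \sqrt{1283}\right) \frac{1}{26104} - \frac{37370}{30129} = \left(- \frac{13355}{26104} + \frac{i \sqrt{1283}}{26104}\right) - \frac{37370}{30129} = - \frac{1377879275}{786487416} + \frac{i \sqrt{1283}}{26104}$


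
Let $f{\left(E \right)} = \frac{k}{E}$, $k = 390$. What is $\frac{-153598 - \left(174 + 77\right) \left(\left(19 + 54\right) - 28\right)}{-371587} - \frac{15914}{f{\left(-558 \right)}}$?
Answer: $\frac{549960221219}{24153155} \approx 22770.0$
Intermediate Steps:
$f{\left(E \right)} = \frac{390}{E}$
$\frac{-153598 - \left(174 + 77\right) \left(\left(19 + 54\right) - 28\right)}{-371587} - \frac{15914}{f{\left(-558 \right)}} = \frac{-153598 - \left(174 + 77\right) \left(\left(19 + 54\right) - 28\right)}{-371587} - \frac{15914}{390 \frac{1}{-558}} = \left(-153598 - 251 \left(73 - 28\right)\right) \left(- \frac{1}{371587}\right) - \frac{15914}{390 \left(- \frac{1}{558}\right)} = \left(-153598 - 251 \cdot 45\right) \left(- \frac{1}{371587}\right) - \frac{15914}{- \frac{65}{93}} = \left(-153598 - 11295\right) \left(- \frac{1}{371587}\right) - - \frac{1480002}{65} = \left(-153598 - 11295\right) \left(- \frac{1}{371587}\right) + \frac{1480002}{65} = \left(-164893\right) \left(- \frac{1}{371587}\right) + \frac{1480002}{65} = \frac{164893}{371587} + \frac{1480002}{65} = \frac{549960221219}{24153155}$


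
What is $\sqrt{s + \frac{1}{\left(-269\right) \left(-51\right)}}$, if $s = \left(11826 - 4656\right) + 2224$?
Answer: $\frac{\sqrt{1768053781353}}{13719} \approx 96.923$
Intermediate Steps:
$s = 9394$ ($s = 7170 + 2224 = 9394$)
$\sqrt{s + \frac{1}{\left(-269\right) \left(-51\right)}} = \sqrt{9394 + \frac{1}{\left(-269\right) \left(-51\right)}} = \sqrt{9394 + \frac{1}{13719}} = \sqrt{\frac{128876287}{13719}} = \frac{\sqrt{1768053781353}}{13719}$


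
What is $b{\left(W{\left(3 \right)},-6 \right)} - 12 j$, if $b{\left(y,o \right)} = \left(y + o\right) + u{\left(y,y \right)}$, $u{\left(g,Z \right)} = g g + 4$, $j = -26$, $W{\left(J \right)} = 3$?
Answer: $322$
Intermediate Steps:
$u{\left(g,Z \right)} = 4 + g^{2}$ ($u{\left(g,Z \right)} = g^{2} + 4 = 4 + g^{2}$)
$b{\left(y,o \right)} = 4 + o + y + y^{2}$ ($b{\left(y,o \right)} = \left(y + o\right) + \left(4 + y^{2}\right) = \left(o + y\right) + \left(4 + y^{2}\right) = 4 + o + y + y^{2}$)
$b{\left(W{\left(3 \right)},-6 \right)} - 12 j = \left(4 - 6 + 3 + 3^{2}\right) - -312 = \left(4 - 6 + 3 + 9\right) + 312 = 10 + 312 = 322$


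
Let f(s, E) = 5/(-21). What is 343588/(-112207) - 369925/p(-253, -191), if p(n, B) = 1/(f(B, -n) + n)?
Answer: 220740464642702/2356347 ≈ 9.3679e+7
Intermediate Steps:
f(s, E) = -5/21 (f(s, E) = 5*(-1/21) = -5/21)
p(n, B) = 1/(-5/21 + n)
343588/(-112207) - 369925/p(-253, -191) = 343588/(-112207) - 369925/(21/(-5 + 21*(-253))) = 343588*(-1/112207) - 369925/(21/(-5 - 5313)) = -343588/112207 - 369925/(21/(-5318)) = -343588/112207 - 369925/(21*(-1/5318)) = -343588/112207 - 369925/(-21/5318) = -343588/112207 - 369925*(-5318/21) = -343588/112207 + 1967261150/21 = 220740464642702/2356347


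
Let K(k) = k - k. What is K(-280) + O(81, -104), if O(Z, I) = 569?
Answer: 569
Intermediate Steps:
K(k) = 0
K(-280) + O(81, -104) = 0 + 569 = 569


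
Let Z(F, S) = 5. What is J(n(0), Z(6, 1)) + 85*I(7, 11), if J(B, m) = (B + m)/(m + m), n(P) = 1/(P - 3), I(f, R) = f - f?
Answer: 7/15 ≈ 0.46667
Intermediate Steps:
I(f, R) = 0
n(P) = 1/(-3 + P)
J(B, m) = (B + m)/(2*m) (J(B, m) = (B + m)/((2*m)) = (B + m)*(1/(2*m)) = (B + m)/(2*m))
J(n(0), Z(6, 1)) + 85*I(7, 11) = (1/2)*(1/(-3 + 0) + 5)/5 + 85*0 = (1/2)*(1/5)*(1/(-3) + 5) + 0 = (1/2)*(1/5)*(-1/3 + 5) + 0 = (1/2)*(1/5)*(14/3) + 0 = 7/15 + 0 = 7/15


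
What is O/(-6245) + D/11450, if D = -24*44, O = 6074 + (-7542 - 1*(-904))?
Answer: -13692/7150525 ≈ -0.0019148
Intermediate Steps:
O = -564 (O = 6074 + (-7542 + 904) = 6074 - 6638 = -564)
D = -1056
O/(-6245) + D/11450 = -564/(-6245) - 1056/11450 = -564*(-1/6245) - 1056*1/11450 = 564/6245 - 528/5725 = -13692/7150525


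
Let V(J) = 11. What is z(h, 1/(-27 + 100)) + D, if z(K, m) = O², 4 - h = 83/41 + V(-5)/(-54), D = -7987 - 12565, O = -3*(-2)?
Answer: -20516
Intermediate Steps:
O = 6
D = -20552
h = 4825/2214 (h = 4 - (83/41 + 11/(-54)) = 4 - (83*(1/41) + 11*(-1/54)) = 4 - (83/41 - 11/54) = 4 - 1*4031/2214 = 4 - 4031/2214 = 4825/2214 ≈ 2.1793)
z(K, m) = 36 (z(K, m) = 6² = 36)
z(h, 1/(-27 + 100)) + D = 36 - 20552 = -20516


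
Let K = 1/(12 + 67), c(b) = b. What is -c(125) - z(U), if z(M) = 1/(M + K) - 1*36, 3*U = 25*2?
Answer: -352054/3953 ≈ -89.060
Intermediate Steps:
U = 50/3 (U = (25*2)/3 = (⅓)*50 = 50/3 ≈ 16.667)
K = 1/79 ≈ 0.012658
z(M) = -36 + 1/(1/79 + M) (z(M) = 1/(M + 1/79) - 1*36 = 1/(1/79 + M) - 36 = -36 + 1/(1/79 + M))
-c(125) - z(U) = -1*125 - (43 - 2844*50/3)/(1 + 79*(50/3)) = -125 - (43 - 47400)/(1 + 3950/3) = -125 - (-47357)/3953/3 = -125 - 3*(-47357)/3953 = -125 - 1*(-142071/3953) = -125 + 142071/3953 = -352054/3953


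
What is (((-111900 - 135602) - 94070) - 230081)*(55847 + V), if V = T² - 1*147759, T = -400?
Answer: -38922709464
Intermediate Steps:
V = 12241 (V = (-400)² - 1*147759 = 160000 - 147759 = 12241)
(((-111900 - 135602) - 94070) - 230081)*(55847 + V) = (((-111900 - 135602) - 94070) - 230081)*(55847 + 12241) = ((-247502 - 94070) - 230081)*68088 = (-341572 - 230081)*68088 = -571653*68088 = -38922709464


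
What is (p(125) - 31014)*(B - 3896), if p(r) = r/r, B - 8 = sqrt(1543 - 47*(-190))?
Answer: 120578544 - 31013*sqrt(10473) ≈ 1.1740e+8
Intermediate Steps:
B = 8 + sqrt(10473) (B = 8 + sqrt(1543 - 47*(-190)) = 8 + sqrt(1543 + 8930) = 8 + sqrt(10473) ≈ 110.34)
p(r) = 1
(p(125) - 31014)*(B - 3896) = (1 - 31014)*((8 + sqrt(10473)) - 3896) = -31013*(-3888 + sqrt(10473)) = 120578544 - 31013*sqrt(10473)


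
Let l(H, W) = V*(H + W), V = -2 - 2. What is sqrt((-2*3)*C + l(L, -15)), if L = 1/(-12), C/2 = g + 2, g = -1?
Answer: sqrt(435)/3 ≈ 6.9522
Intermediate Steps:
C = 2 (C = 2*(-1 + 2) = 2*1 = 2)
L = -1/12 ≈ -0.083333
V = -4
l(H, W) = -4*H - 4*W (l(H, W) = -4*(H + W) = -4*H - 4*W)
sqrt((-2*3)*C + l(L, -15)) = sqrt(-2*3*2 + (-4*(-1/12) - 4*(-15))) = sqrt(-6*2 + (1/3 + 60)) = sqrt(-12 + 181/3) = sqrt(145/3) = sqrt(435)/3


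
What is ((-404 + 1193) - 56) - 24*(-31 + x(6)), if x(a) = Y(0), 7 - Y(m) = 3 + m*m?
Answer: 1381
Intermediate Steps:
Y(m) = 4 - m² (Y(m) = 7 - (3 + m*m) = 7 - (3 + m²) = 7 + (-3 - m²) = 4 - m²)
x(a) = 4 (x(a) = 4 - 1*0² = 4 - 1*0 = 4 + 0 = 4)
((-404 + 1193) - 56) - 24*(-31 + x(6)) = ((-404 + 1193) - 56) - 24*(-31 + 4) = (789 - 56) - 24*(-27) = 733 - 1*(-648) = 733 + 648 = 1381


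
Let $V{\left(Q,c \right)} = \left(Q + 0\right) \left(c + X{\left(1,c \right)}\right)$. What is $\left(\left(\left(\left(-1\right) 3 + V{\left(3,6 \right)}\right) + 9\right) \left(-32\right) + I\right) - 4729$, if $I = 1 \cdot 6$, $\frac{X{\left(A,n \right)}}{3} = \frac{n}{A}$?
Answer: $-7219$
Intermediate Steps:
$X{\left(A,n \right)} = \frac{3 n}{A}$ ($X{\left(A,n \right)} = 3 \frac{n}{A} = \frac{3 n}{A}$)
$I = 6$
$V{\left(Q,c \right)} = 4 Q c$ ($V{\left(Q,c \right)} = \left(Q + 0\right) \left(c + \frac{3 c}{1}\right) = Q \left(c + 3 c 1\right) = Q \left(c + 3 c\right) = Q 4 c = 4 Q c$)
$\left(\left(\left(\left(-1\right) 3 + V{\left(3,6 \right)}\right) + 9\right) \left(-32\right) + I\right) - 4729 = \left(\left(\left(\left(-1\right) 3 + 4 \cdot 3 \cdot 6\right) + 9\right) \left(-32\right) + 6\right) - 4729 = \left(\left(\left(-3 + 72\right) + 9\right) \left(-32\right) + 6\right) - 4729 = \left(\left(69 + 9\right) \left(-32\right) + 6\right) - 4729 = \left(78 \left(-32\right) + 6\right) - 4729 = \left(-2496 + 6\right) - 4729 = -2490 - 4729 = -7219$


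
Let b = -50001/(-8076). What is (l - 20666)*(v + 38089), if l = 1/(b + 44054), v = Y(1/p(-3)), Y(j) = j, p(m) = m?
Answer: -280088245655296388/355830105 ≈ -7.8714e+8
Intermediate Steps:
b = 16667/2692 (b = -50001*(-1/8076) = 16667/2692 ≈ 6.1913)
v = -⅓ (v = 1/(-3) = -⅓ ≈ -0.33333)
l = 2692/118610035 (l = 1/(16667/2692 + 44054) = 1/(118610035/2692) = 2692/118610035 ≈ 2.2696e-5)
(l - 20666)*(v + 38089) = (2692/118610035 - 20666)*(-⅓ + 38089) = -2451194980618/118610035*114266/3 = -280088245655296388/355830105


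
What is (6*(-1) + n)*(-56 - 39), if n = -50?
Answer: 5320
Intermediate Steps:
(6*(-1) + n)*(-56 - 39) = (6*(-1) - 50)*(-56 - 39) = (-6 - 50)*(-95) = -56*(-95) = 5320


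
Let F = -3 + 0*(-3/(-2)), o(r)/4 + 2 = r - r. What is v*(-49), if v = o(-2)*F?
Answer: -1176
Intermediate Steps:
o(r) = -8 (o(r) = -8 + 4*(r - r) = -8 + 4*0 = -8 + 0 = -8)
F = -3 (F = -3 + 0*(-3*(-1/2)) = -3 + 0*(3/2) = -3 + 0 = -3)
v = 24 (v = -8*(-3) = 24)
v*(-49) = 24*(-49) = -1176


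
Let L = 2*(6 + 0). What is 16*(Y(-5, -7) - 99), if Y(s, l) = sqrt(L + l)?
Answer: -1584 + 16*sqrt(5) ≈ -1548.2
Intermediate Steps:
L = 12 (L = 2*6 = 12)
Y(s, l) = sqrt(12 + l)
16*(Y(-5, -7) - 99) = 16*(sqrt(12 - 7) - 99) = 16*(sqrt(5) - 99) = 16*(-99 + sqrt(5)) = -1584 + 16*sqrt(5)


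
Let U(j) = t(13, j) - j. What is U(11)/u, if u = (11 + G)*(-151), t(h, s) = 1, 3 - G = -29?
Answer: 10/6493 ≈ 0.0015401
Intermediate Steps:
G = 32 (G = 3 - 1*(-29) = 3 + 29 = 32)
U(j) = 1 - j
u = -6493 (u = (11 + 32)*(-151) = 43*(-151) = -6493)
U(11)/u = (1 - 1*11)/(-6493) = (1 - 11)*(-1/6493) = -10*(-1/6493) = 10/6493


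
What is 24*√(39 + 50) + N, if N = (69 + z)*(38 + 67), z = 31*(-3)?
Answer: -2520 + 24*√89 ≈ -2293.6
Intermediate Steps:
z = -93
N = -2520 (N = (69 - 93)*(38 + 67) = -24*105 = -2520)
24*√(39 + 50) + N = 24*√(39 + 50) - 2520 = 24*√89 - 2520 = -2520 + 24*√89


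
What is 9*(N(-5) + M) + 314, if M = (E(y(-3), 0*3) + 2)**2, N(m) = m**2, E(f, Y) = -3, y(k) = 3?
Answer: 548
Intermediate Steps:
M = 1 (M = (-3 + 2)**2 = (-1)**2 = 1)
9*(N(-5) + M) + 314 = 9*((-5)**2 + 1) + 314 = 9*(25 + 1) + 314 = 9*26 + 314 = 234 + 314 = 548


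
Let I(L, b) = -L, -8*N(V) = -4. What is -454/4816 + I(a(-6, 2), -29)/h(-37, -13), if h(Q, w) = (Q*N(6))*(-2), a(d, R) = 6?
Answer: -22847/89096 ≈ -0.25643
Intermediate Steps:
N(V) = ½ (N(V) = -⅛*(-4) = ½)
h(Q, w) = -Q (h(Q, w) = (Q*(½))*(-2) = (Q/2)*(-2) = -Q)
-454/4816 + I(a(-6, 2), -29)/h(-37, -13) = -454/4816 + (-1*6)/((-1*(-37))) = -454*1/4816 - 6/37 = -227/2408 - 6*1/37 = -227/2408 - 6/37 = -22847/89096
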